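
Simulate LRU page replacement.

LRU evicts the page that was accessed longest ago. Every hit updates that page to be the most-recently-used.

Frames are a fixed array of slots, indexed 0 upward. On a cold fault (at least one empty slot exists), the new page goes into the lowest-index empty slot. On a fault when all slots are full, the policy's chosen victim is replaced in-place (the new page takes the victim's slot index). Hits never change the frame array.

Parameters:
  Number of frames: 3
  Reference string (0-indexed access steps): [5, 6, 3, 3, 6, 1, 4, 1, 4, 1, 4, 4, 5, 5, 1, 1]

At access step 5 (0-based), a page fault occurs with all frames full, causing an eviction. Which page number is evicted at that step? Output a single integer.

Answer: 5

Derivation:
Step 0: ref 5 -> FAULT, frames=[5,-,-]
Step 1: ref 6 -> FAULT, frames=[5,6,-]
Step 2: ref 3 -> FAULT, frames=[5,6,3]
Step 3: ref 3 -> HIT, frames=[5,6,3]
Step 4: ref 6 -> HIT, frames=[5,6,3]
Step 5: ref 1 -> FAULT, evict 5, frames=[1,6,3]
At step 5: evicted page 5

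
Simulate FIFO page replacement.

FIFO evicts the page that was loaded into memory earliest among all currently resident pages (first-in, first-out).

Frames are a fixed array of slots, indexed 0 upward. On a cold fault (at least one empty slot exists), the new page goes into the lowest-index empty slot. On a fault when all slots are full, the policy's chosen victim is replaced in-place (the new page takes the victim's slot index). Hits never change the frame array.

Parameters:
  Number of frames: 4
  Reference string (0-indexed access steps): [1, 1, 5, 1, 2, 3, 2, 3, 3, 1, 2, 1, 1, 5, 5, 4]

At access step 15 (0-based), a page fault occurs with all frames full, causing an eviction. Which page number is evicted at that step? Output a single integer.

Answer: 1

Derivation:
Step 0: ref 1 -> FAULT, frames=[1,-,-,-]
Step 1: ref 1 -> HIT, frames=[1,-,-,-]
Step 2: ref 5 -> FAULT, frames=[1,5,-,-]
Step 3: ref 1 -> HIT, frames=[1,5,-,-]
Step 4: ref 2 -> FAULT, frames=[1,5,2,-]
Step 5: ref 3 -> FAULT, frames=[1,5,2,3]
Step 6: ref 2 -> HIT, frames=[1,5,2,3]
Step 7: ref 3 -> HIT, frames=[1,5,2,3]
Step 8: ref 3 -> HIT, frames=[1,5,2,3]
Step 9: ref 1 -> HIT, frames=[1,5,2,3]
Step 10: ref 2 -> HIT, frames=[1,5,2,3]
Step 11: ref 1 -> HIT, frames=[1,5,2,3]
Step 12: ref 1 -> HIT, frames=[1,5,2,3]
Step 13: ref 5 -> HIT, frames=[1,5,2,3]
Step 14: ref 5 -> HIT, frames=[1,5,2,3]
Step 15: ref 4 -> FAULT, evict 1, frames=[4,5,2,3]
At step 15: evicted page 1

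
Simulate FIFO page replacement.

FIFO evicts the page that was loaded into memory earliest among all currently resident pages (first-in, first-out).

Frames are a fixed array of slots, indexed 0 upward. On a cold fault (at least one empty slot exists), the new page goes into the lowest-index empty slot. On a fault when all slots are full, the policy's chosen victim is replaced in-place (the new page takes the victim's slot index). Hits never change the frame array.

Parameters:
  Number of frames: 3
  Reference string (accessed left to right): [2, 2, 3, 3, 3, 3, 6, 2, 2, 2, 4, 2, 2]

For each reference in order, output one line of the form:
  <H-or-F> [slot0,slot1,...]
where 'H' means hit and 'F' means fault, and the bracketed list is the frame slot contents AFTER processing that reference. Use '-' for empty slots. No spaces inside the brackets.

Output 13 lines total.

F [2,-,-]
H [2,-,-]
F [2,3,-]
H [2,3,-]
H [2,3,-]
H [2,3,-]
F [2,3,6]
H [2,3,6]
H [2,3,6]
H [2,3,6]
F [4,3,6]
F [4,2,6]
H [4,2,6]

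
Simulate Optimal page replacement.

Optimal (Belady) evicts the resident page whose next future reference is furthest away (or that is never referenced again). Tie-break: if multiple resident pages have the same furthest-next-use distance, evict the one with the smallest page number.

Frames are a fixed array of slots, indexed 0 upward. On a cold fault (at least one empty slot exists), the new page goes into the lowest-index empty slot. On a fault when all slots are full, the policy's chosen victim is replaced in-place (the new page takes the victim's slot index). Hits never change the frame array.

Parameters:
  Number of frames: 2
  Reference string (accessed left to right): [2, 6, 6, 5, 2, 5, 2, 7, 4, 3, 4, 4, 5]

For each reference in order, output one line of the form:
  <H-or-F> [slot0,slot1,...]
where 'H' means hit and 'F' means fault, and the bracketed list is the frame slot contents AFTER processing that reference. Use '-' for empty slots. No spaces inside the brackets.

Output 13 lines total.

F [2,-]
F [2,6]
H [2,6]
F [2,5]
H [2,5]
H [2,5]
H [2,5]
F [7,5]
F [4,5]
F [4,3]
H [4,3]
H [4,3]
F [4,5]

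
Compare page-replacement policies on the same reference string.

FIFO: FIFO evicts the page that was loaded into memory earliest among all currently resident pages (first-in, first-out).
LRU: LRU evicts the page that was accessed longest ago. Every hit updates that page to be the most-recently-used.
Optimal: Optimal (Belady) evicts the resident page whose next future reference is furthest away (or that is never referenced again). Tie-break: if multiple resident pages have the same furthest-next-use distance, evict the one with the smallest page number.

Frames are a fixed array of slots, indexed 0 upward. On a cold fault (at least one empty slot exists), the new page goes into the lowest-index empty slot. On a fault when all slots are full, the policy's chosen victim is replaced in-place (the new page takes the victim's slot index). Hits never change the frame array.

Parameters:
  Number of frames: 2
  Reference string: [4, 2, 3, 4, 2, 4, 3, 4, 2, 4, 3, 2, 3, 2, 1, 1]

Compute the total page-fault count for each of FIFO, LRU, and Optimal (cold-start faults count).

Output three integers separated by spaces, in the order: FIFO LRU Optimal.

Answer: 10 10 8

Derivation:
--- FIFO ---
  step 0: ref 4 -> FAULT, frames=[4,-] (faults so far: 1)
  step 1: ref 2 -> FAULT, frames=[4,2] (faults so far: 2)
  step 2: ref 3 -> FAULT, evict 4, frames=[3,2] (faults so far: 3)
  step 3: ref 4 -> FAULT, evict 2, frames=[3,4] (faults so far: 4)
  step 4: ref 2 -> FAULT, evict 3, frames=[2,4] (faults so far: 5)
  step 5: ref 4 -> HIT, frames=[2,4] (faults so far: 5)
  step 6: ref 3 -> FAULT, evict 4, frames=[2,3] (faults so far: 6)
  step 7: ref 4 -> FAULT, evict 2, frames=[4,3] (faults so far: 7)
  step 8: ref 2 -> FAULT, evict 3, frames=[4,2] (faults so far: 8)
  step 9: ref 4 -> HIT, frames=[4,2] (faults so far: 8)
  step 10: ref 3 -> FAULT, evict 4, frames=[3,2] (faults so far: 9)
  step 11: ref 2 -> HIT, frames=[3,2] (faults so far: 9)
  step 12: ref 3 -> HIT, frames=[3,2] (faults so far: 9)
  step 13: ref 2 -> HIT, frames=[3,2] (faults so far: 9)
  step 14: ref 1 -> FAULT, evict 2, frames=[3,1] (faults so far: 10)
  step 15: ref 1 -> HIT, frames=[3,1] (faults so far: 10)
  FIFO total faults: 10
--- LRU ---
  step 0: ref 4 -> FAULT, frames=[4,-] (faults so far: 1)
  step 1: ref 2 -> FAULT, frames=[4,2] (faults so far: 2)
  step 2: ref 3 -> FAULT, evict 4, frames=[3,2] (faults so far: 3)
  step 3: ref 4 -> FAULT, evict 2, frames=[3,4] (faults so far: 4)
  step 4: ref 2 -> FAULT, evict 3, frames=[2,4] (faults so far: 5)
  step 5: ref 4 -> HIT, frames=[2,4] (faults so far: 5)
  step 6: ref 3 -> FAULT, evict 2, frames=[3,4] (faults so far: 6)
  step 7: ref 4 -> HIT, frames=[3,4] (faults so far: 6)
  step 8: ref 2 -> FAULT, evict 3, frames=[2,4] (faults so far: 7)
  step 9: ref 4 -> HIT, frames=[2,4] (faults so far: 7)
  step 10: ref 3 -> FAULT, evict 2, frames=[3,4] (faults so far: 8)
  step 11: ref 2 -> FAULT, evict 4, frames=[3,2] (faults so far: 9)
  step 12: ref 3 -> HIT, frames=[3,2] (faults so far: 9)
  step 13: ref 2 -> HIT, frames=[3,2] (faults so far: 9)
  step 14: ref 1 -> FAULT, evict 3, frames=[1,2] (faults so far: 10)
  step 15: ref 1 -> HIT, frames=[1,2] (faults so far: 10)
  LRU total faults: 10
--- Optimal ---
  step 0: ref 4 -> FAULT, frames=[4,-] (faults so far: 1)
  step 1: ref 2 -> FAULT, frames=[4,2] (faults so far: 2)
  step 2: ref 3 -> FAULT, evict 2, frames=[4,3] (faults so far: 3)
  step 3: ref 4 -> HIT, frames=[4,3] (faults so far: 3)
  step 4: ref 2 -> FAULT, evict 3, frames=[4,2] (faults so far: 4)
  step 5: ref 4 -> HIT, frames=[4,2] (faults so far: 4)
  step 6: ref 3 -> FAULT, evict 2, frames=[4,3] (faults so far: 5)
  step 7: ref 4 -> HIT, frames=[4,3] (faults so far: 5)
  step 8: ref 2 -> FAULT, evict 3, frames=[4,2] (faults so far: 6)
  step 9: ref 4 -> HIT, frames=[4,2] (faults so far: 6)
  step 10: ref 3 -> FAULT, evict 4, frames=[3,2] (faults so far: 7)
  step 11: ref 2 -> HIT, frames=[3,2] (faults so far: 7)
  step 12: ref 3 -> HIT, frames=[3,2] (faults so far: 7)
  step 13: ref 2 -> HIT, frames=[3,2] (faults so far: 7)
  step 14: ref 1 -> FAULT, evict 2, frames=[3,1] (faults so far: 8)
  step 15: ref 1 -> HIT, frames=[3,1] (faults so far: 8)
  Optimal total faults: 8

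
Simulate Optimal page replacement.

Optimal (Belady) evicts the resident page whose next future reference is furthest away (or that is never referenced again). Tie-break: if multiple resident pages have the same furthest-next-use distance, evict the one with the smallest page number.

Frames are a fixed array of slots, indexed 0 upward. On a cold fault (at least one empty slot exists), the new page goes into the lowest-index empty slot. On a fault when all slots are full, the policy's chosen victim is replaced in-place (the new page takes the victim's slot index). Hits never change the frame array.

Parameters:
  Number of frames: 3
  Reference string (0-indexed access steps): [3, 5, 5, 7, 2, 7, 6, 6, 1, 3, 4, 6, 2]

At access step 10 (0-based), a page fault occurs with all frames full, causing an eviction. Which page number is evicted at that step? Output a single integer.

Step 0: ref 3 -> FAULT, frames=[3,-,-]
Step 1: ref 5 -> FAULT, frames=[3,5,-]
Step 2: ref 5 -> HIT, frames=[3,5,-]
Step 3: ref 7 -> FAULT, frames=[3,5,7]
Step 4: ref 2 -> FAULT, evict 5, frames=[3,2,7]
Step 5: ref 7 -> HIT, frames=[3,2,7]
Step 6: ref 6 -> FAULT, evict 7, frames=[3,2,6]
Step 7: ref 6 -> HIT, frames=[3,2,6]
Step 8: ref 1 -> FAULT, evict 2, frames=[3,1,6]
Step 9: ref 3 -> HIT, frames=[3,1,6]
Step 10: ref 4 -> FAULT, evict 1, frames=[3,4,6]
At step 10: evicted page 1

Answer: 1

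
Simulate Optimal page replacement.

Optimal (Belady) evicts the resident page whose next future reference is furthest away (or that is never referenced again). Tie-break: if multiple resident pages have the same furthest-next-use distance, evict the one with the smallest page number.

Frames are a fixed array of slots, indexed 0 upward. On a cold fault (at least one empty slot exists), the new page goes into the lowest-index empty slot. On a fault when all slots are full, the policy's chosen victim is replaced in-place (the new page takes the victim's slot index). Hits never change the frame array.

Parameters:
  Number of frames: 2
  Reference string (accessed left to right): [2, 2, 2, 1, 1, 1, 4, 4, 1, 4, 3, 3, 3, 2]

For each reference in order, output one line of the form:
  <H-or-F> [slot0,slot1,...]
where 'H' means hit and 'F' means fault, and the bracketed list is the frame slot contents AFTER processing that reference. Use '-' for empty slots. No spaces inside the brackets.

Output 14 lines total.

F [2,-]
H [2,-]
H [2,-]
F [2,1]
H [2,1]
H [2,1]
F [4,1]
H [4,1]
H [4,1]
H [4,1]
F [4,3]
H [4,3]
H [4,3]
F [4,2]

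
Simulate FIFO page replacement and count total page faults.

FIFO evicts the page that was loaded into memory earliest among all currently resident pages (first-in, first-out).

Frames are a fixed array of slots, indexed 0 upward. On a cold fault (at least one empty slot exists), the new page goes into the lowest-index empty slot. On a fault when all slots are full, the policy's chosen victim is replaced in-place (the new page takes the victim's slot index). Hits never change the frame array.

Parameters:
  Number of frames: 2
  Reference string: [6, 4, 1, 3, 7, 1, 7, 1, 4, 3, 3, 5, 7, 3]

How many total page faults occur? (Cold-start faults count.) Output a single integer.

Answer: 11

Derivation:
Step 0: ref 6 → FAULT, frames=[6,-]
Step 1: ref 4 → FAULT, frames=[6,4]
Step 2: ref 1 → FAULT (evict 6), frames=[1,4]
Step 3: ref 3 → FAULT (evict 4), frames=[1,3]
Step 4: ref 7 → FAULT (evict 1), frames=[7,3]
Step 5: ref 1 → FAULT (evict 3), frames=[7,1]
Step 6: ref 7 → HIT, frames=[7,1]
Step 7: ref 1 → HIT, frames=[7,1]
Step 8: ref 4 → FAULT (evict 7), frames=[4,1]
Step 9: ref 3 → FAULT (evict 1), frames=[4,3]
Step 10: ref 3 → HIT, frames=[4,3]
Step 11: ref 5 → FAULT (evict 4), frames=[5,3]
Step 12: ref 7 → FAULT (evict 3), frames=[5,7]
Step 13: ref 3 → FAULT (evict 5), frames=[3,7]
Total faults: 11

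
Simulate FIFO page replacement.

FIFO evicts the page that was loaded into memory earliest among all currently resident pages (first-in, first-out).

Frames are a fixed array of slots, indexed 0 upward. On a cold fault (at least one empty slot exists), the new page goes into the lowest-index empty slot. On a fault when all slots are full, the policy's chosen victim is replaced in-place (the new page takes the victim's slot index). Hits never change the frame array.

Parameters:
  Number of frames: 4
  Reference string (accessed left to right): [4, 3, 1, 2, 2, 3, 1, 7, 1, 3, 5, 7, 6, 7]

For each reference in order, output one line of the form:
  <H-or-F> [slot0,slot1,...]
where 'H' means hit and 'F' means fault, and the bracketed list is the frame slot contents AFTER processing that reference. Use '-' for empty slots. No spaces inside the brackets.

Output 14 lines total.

F [4,-,-,-]
F [4,3,-,-]
F [4,3,1,-]
F [4,3,1,2]
H [4,3,1,2]
H [4,3,1,2]
H [4,3,1,2]
F [7,3,1,2]
H [7,3,1,2]
H [7,3,1,2]
F [7,5,1,2]
H [7,5,1,2]
F [7,5,6,2]
H [7,5,6,2]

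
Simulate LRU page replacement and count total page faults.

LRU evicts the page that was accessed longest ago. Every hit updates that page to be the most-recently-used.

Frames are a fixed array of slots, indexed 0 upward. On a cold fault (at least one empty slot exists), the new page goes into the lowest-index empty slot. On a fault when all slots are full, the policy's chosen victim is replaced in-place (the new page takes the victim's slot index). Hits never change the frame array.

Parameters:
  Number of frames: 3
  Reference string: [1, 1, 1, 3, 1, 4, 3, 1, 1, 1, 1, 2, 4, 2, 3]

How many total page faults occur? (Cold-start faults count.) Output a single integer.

Answer: 6

Derivation:
Step 0: ref 1 → FAULT, frames=[1,-,-]
Step 1: ref 1 → HIT, frames=[1,-,-]
Step 2: ref 1 → HIT, frames=[1,-,-]
Step 3: ref 3 → FAULT, frames=[1,3,-]
Step 4: ref 1 → HIT, frames=[1,3,-]
Step 5: ref 4 → FAULT, frames=[1,3,4]
Step 6: ref 3 → HIT, frames=[1,3,4]
Step 7: ref 1 → HIT, frames=[1,3,4]
Step 8: ref 1 → HIT, frames=[1,3,4]
Step 9: ref 1 → HIT, frames=[1,3,4]
Step 10: ref 1 → HIT, frames=[1,3,4]
Step 11: ref 2 → FAULT (evict 4), frames=[1,3,2]
Step 12: ref 4 → FAULT (evict 3), frames=[1,4,2]
Step 13: ref 2 → HIT, frames=[1,4,2]
Step 14: ref 3 → FAULT (evict 1), frames=[3,4,2]
Total faults: 6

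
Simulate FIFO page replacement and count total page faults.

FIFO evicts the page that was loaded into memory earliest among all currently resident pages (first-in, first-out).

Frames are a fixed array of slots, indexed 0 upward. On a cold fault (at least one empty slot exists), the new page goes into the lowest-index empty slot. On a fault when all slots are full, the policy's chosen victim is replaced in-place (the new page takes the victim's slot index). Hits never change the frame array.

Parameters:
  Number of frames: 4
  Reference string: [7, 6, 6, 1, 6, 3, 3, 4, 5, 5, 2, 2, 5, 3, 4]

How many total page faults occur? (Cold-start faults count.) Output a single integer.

Step 0: ref 7 → FAULT, frames=[7,-,-,-]
Step 1: ref 6 → FAULT, frames=[7,6,-,-]
Step 2: ref 6 → HIT, frames=[7,6,-,-]
Step 3: ref 1 → FAULT, frames=[7,6,1,-]
Step 4: ref 6 → HIT, frames=[7,6,1,-]
Step 5: ref 3 → FAULT, frames=[7,6,1,3]
Step 6: ref 3 → HIT, frames=[7,6,1,3]
Step 7: ref 4 → FAULT (evict 7), frames=[4,6,1,3]
Step 8: ref 5 → FAULT (evict 6), frames=[4,5,1,3]
Step 9: ref 5 → HIT, frames=[4,5,1,3]
Step 10: ref 2 → FAULT (evict 1), frames=[4,5,2,3]
Step 11: ref 2 → HIT, frames=[4,5,2,3]
Step 12: ref 5 → HIT, frames=[4,5,2,3]
Step 13: ref 3 → HIT, frames=[4,5,2,3]
Step 14: ref 4 → HIT, frames=[4,5,2,3]
Total faults: 7

Answer: 7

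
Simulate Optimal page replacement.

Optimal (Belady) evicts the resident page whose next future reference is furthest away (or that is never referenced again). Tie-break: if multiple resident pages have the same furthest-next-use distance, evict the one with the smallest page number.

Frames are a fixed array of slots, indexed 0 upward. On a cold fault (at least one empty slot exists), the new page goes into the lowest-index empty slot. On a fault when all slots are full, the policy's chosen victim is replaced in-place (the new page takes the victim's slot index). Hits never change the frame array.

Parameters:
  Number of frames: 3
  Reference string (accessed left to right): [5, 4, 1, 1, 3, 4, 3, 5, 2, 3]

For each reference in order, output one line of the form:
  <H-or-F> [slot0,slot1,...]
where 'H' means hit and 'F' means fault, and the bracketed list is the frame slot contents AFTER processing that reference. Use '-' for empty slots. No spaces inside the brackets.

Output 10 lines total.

F [5,-,-]
F [5,4,-]
F [5,4,1]
H [5,4,1]
F [5,4,3]
H [5,4,3]
H [5,4,3]
H [5,4,3]
F [5,2,3]
H [5,2,3]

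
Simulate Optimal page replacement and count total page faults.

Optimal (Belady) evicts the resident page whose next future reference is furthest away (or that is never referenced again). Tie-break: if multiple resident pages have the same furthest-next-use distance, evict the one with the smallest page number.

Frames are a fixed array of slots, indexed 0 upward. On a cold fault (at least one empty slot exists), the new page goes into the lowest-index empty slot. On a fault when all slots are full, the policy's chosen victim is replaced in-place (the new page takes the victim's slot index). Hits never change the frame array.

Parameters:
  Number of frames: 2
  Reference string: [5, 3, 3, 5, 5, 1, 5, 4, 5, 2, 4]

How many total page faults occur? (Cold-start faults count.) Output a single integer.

Answer: 5

Derivation:
Step 0: ref 5 → FAULT, frames=[5,-]
Step 1: ref 3 → FAULT, frames=[5,3]
Step 2: ref 3 → HIT, frames=[5,3]
Step 3: ref 5 → HIT, frames=[5,3]
Step 4: ref 5 → HIT, frames=[5,3]
Step 5: ref 1 → FAULT (evict 3), frames=[5,1]
Step 6: ref 5 → HIT, frames=[5,1]
Step 7: ref 4 → FAULT (evict 1), frames=[5,4]
Step 8: ref 5 → HIT, frames=[5,4]
Step 9: ref 2 → FAULT (evict 5), frames=[2,4]
Step 10: ref 4 → HIT, frames=[2,4]
Total faults: 5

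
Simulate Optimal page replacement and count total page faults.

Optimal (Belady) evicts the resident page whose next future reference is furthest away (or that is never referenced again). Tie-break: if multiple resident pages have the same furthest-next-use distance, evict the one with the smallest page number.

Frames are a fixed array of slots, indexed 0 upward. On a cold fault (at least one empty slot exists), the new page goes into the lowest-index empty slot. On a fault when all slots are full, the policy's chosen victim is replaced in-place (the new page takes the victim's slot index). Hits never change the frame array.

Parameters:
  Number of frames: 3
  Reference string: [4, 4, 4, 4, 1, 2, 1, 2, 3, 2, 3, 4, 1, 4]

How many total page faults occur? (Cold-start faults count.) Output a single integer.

Answer: 5

Derivation:
Step 0: ref 4 → FAULT, frames=[4,-,-]
Step 1: ref 4 → HIT, frames=[4,-,-]
Step 2: ref 4 → HIT, frames=[4,-,-]
Step 3: ref 4 → HIT, frames=[4,-,-]
Step 4: ref 1 → FAULT, frames=[4,1,-]
Step 5: ref 2 → FAULT, frames=[4,1,2]
Step 6: ref 1 → HIT, frames=[4,1,2]
Step 7: ref 2 → HIT, frames=[4,1,2]
Step 8: ref 3 → FAULT (evict 1), frames=[4,3,2]
Step 9: ref 2 → HIT, frames=[4,3,2]
Step 10: ref 3 → HIT, frames=[4,3,2]
Step 11: ref 4 → HIT, frames=[4,3,2]
Step 12: ref 1 → FAULT (evict 2), frames=[4,3,1]
Step 13: ref 4 → HIT, frames=[4,3,1]
Total faults: 5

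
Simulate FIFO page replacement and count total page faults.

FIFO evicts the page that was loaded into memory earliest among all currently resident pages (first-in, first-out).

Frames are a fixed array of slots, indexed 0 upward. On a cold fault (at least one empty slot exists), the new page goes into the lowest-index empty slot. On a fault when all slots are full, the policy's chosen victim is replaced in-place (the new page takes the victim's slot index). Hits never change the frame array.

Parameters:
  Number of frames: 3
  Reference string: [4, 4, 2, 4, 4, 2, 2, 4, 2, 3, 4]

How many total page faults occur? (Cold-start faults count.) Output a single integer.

Step 0: ref 4 → FAULT, frames=[4,-,-]
Step 1: ref 4 → HIT, frames=[4,-,-]
Step 2: ref 2 → FAULT, frames=[4,2,-]
Step 3: ref 4 → HIT, frames=[4,2,-]
Step 4: ref 4 → HIT, frames=[4,2,-]
Step 5: ref 2 → HIT, frames=[4,2,-]
Step 6: ref 2 → HIT, frames=[4,2,-]
Step 7: ref 4 → HIT, frames=[4,2,-]
Step 8: ref 2 → HIT, frames=[4,2,-]
Step 9: ref 3 → FAULT, frames=[4,2,3]
Step 10: ref 4 → HIT, frames=[4,2,3]
Total faults: 3

Answer: 3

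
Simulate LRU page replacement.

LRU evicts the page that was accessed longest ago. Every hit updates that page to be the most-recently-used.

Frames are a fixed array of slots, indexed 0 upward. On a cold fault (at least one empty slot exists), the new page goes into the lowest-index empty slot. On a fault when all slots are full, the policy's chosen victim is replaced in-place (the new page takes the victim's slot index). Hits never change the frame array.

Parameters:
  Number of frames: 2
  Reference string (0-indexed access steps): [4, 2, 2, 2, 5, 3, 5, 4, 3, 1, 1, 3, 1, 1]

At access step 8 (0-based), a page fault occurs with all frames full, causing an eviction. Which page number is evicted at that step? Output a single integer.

Step 0: ref 4 -> FAULT, frames=[4,-]
Step 1: ref 2 -> FAULT, frames=[4,2]
Step 2: ref 2 -> HIT, frames=[4,2]
Step 3: ref 2 -> HIT, frames=[4,2]
Step 4: ref 5 -> FAULT, evict 4, frames=[5,2]
Step 5: ref 3 -> FAULT, evict 2, frames=[5,3]
Step 6: ref 5 -> HIT, frames=[5,3]
Step 7: ref 4 -> FAULT, evict 3, frames=[5,4]
Step 8: ref 3 -> FAULT, evict 5, frames=[3,4]
At step 8: evicted page 5

Answer: 5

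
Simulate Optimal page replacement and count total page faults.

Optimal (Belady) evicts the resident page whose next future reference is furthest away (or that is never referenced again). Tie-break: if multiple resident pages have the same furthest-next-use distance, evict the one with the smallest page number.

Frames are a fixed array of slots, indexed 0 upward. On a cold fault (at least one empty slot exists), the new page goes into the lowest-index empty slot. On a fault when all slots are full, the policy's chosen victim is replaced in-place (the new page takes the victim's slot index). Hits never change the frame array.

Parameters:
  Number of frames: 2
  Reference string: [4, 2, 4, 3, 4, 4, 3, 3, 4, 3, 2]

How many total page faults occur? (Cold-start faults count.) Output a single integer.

Step 0: ref 4 → FAULT, frames=[4,-]
Step 1: ref 2 → FAULT, frames=[4,2]
Step 2: ref 4 → HIT, frames=[4,2]
Step 3: ref 3 → FAULT (evict 2), frames=[4,3]
Step 4: ref 4 → HIT, frames=[4,3]
Step 5: ref 4 → HIT, frames=[4,3]
Step 6: ref 3 → HIT, frames=[4,3]
Step 7: ref 3 → HIT, frames=[4,3]
Step 8: ref 4 → HIT, frames=[4,3]
Step 9: ref 3 → HIT, frames=[4,3]
Step 10: ref 2 → FAULT (evict 3), frames=[4,2]
Total faults: 4

Answer: 4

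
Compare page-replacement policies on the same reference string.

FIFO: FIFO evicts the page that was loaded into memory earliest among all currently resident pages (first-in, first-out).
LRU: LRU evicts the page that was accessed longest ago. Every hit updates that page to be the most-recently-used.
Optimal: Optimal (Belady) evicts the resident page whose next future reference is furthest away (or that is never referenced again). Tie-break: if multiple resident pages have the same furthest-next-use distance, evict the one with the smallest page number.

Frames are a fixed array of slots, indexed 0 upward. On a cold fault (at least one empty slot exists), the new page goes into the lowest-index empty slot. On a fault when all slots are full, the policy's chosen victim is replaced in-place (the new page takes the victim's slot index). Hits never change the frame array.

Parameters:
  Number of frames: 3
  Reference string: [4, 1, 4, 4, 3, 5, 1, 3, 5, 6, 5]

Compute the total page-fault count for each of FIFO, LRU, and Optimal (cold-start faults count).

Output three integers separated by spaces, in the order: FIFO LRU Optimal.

--- FIFO ---
  step 0: ref 4 -> FAULT, frames=[4,-,-] (faults so far: 1)
  step 1: ref 1 -> FAULT, frames=[4,1,-] (faults so far: 2)
  step 2: ref 4 -> HIT, frames=[4,1,-] (faults so far: 2)
  step 3: ref 4 -> HIT, frames=[4,1,-] (faults so far: 2)
  step 4: ref 3 -> FAULT, frames=[4,1,3] (faults so far: 3)
  step 5: ref 5 -> FAULT, evict 4, frames=[5,1,3] (faults so far: 4)
  step 6: ref 1 -> HIT, frames=[5,1,3] (faults so far: 4)
  step 7: ref 3 -> HIT, frames=[5,1,3] (faults so far: 4)
  step 8: ref 5 -> HIT, frames=[5,1,3] (faults so far: 4)
  step 9: ref 6 -> FAULT, evict 1, frames=[5,6,3] (faults so far: 5)
  step 10: ref 5 -> HIT, frames=[5,6,3] (faults so far: 5)
  FIFO total faults: 5
--- LRU ---
  step 0: ref 4 -> FAULT, frames=[4,-,-] (faults so far: 1)
  step 1: ref 1 -> FAULT, frames=[4,1,-] (faults so far: 2)
  step 2: ref 4 -> HIT, frames=[4,1,-] (faults so far: 2)
  step 3: ref 4 -> HIT, frames=[4,1,-] (faults so far: 2)
  step 4: ref 3 -> FAULT, frames=[4,1,3] (faults so far: 3)
  step 5: ref 5 -> FAULT, evict 1, frames=[4,5,3] (faults so far: 4)
  step 6: ref 1 -> FAULT, evict 4, frames=[1,5,3] (faults so far: 5)
  step 7: ref 3 -> HIT, frames=[1,5,3] (faults so far: 5)
  step 8: ref 5 -> HIT, frames=[1,5,3] (faults so far: 5)
  step 9: ref 6 -> FAULT, evict 1, frames=[6,5,3] (faults so far: 6)
  step 10: ref 5 -> HIT, frames=[6,5,3] (faults so far: 6)
  LRU total faults: 6
--- Optimal ---
  step 0: ref 4 -> FAULT, frames=[4,-,-] (faults so far: 1)
  step 1: ref 1 -> FAULT, frames=[4,1,-] (faults so far: 2)
  step 2: ref 4 -> HIT, frames=[4,1,-] (faults so far: 2)
  step 3: ref 4 -> HIT, frames=[4,1,-] (faults so far: 2)
  step 4: ref 3 -> FAULT, frames=[4,1,3] (faults so far: 3)
  step 5: ref 5 -> FAULT, evict 4, frames=[5,1,3] (faults so far: 4)
  step 6: ref 1 -> HIT, frames=[5,1,3] (faults so far: 4)
  step 7: ref 3 -> HIT, frames=[5,1,3] (faults so far: 4)
  step 8: ref 5 -> HIT, frames=[5,1,3] (faults so far: 4)
  step 9: ref 6 -> FAULT, evict 1, frames=[5,6,3] (faults so far: 5)
  step 10: ref 5 -> HIT, frames=[5,6,3] (faults so far: 5)
  Optimal total faults: 5

Answer: 5 6 5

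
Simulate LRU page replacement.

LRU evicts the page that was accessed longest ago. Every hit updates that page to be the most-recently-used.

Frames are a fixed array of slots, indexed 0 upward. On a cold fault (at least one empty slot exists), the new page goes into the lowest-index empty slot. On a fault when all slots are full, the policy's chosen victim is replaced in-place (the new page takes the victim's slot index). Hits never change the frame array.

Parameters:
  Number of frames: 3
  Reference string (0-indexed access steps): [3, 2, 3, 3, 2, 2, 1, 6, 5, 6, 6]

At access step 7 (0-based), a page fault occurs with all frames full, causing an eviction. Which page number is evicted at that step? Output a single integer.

Step 0: ref 3 -> FAULT, frames=[3,-,-]
Step 1: ref 2 -> FAULT, frames=[3,2,-]
Step 2: ref 3 -> HIT, frames=[3,2,-]
Step 3: ref 3 -> HIT, frames=[3,2,-]
Step 4: ref 2 -> HIT, frames=[3,2,-]
Step 5: ref 2 -> HIT, frames=[3,2,-]
Step 6: ref 1 -> FAULT, frames=[3,2,1]
Step 7: ref 6 -> FAULT, evict 3, frames=[6,2,1]
At step 7: evicted page 3

Answer: 3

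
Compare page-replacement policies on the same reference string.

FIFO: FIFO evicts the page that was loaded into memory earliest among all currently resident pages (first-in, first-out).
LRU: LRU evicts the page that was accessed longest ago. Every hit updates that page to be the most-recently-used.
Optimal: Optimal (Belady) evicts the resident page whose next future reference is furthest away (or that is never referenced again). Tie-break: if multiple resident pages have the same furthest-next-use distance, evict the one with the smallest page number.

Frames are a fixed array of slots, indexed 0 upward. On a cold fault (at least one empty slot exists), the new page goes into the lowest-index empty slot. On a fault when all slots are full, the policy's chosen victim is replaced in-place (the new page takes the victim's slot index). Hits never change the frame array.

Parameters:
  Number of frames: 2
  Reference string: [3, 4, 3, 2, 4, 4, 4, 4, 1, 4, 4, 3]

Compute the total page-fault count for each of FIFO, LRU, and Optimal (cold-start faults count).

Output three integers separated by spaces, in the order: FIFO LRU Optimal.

Answer: 6 6 5

Derivation:
--- FIFO ---
  step 0: ref 3 -> FAULT, frames=[3,-] (faults so far: 1)
  step 1: ref 4 -> FAULT, frames=[3,4] (faults so far: 2)
  step 2: ref 3 -> HIT, frames=[3,4] (faults so far: 2)
  step 3: ref 2 -> FAULT, evict 3, frames=[2,4] (faults so far: 3)
  step 4: ref 4 -> HIT, frames=[2,4] (faults so far: 3)
  step 5: ref 4 -> HIT, frames=[2,4] (faults so far: 3)
  step 6: ref 4 -> HIT, frames=[2,4] (faults so far: 3)
  step 7: ref 4 -> HIT, frames=[2,4] (faults so far: 3)
  step 8: ref 1 -> FAULT, evict 4, frames=[2,1] (faults so far: 4)
  step 9: ref 4 -> FAULT, evict 2, frames=[4,1] (faults so far: 5)
  step 10: ref 4 -> HIT, frames=[4,1] (faults so far: 5)
  step 11: ref 3 -> FAULT, evict 1, frames=[4,3] (faults so far: 6)
  FIFO total faults: 6
--- LRU ---
  step 0: ref 3 -> FAULT, frames=[3,-] (faults so far: 1)
  step 1: ref 4 -> FAULT, frames=[3,4] (faults so far: 2)
  step 2: ref 3 -> HIT, frames=[3,4] (faults so far: 2)
  step 3: ref 2 -> FAULT, evict 4, frames=[3,2] (faults so far: 3)
  step 4: ref 4 -> FAULT, evict 3, frames=[4,2] (faults so far: 4)
  step 5: ref 4 -> HIT, frames=[4,2] (faults so far: 4)
  step 6: ref 4 -> HIT, frames=[4,2] (faults so far: 4)
  step 7: ref 4 -> HIT, frames=[4,2] (faults so far: 4)
  step 8: ref 1 -> FAULT, evict 2, frames=[4,1] (faults so far: 5)
  step 9: ref 4 -> HIT, frames=[4,1] (faults so far: 5)
  step 10: ref 4 -> HIT, frames=[4,1] (faults so far: 5)
  step 11: ref 3 -> FAULT, evict 1, frames=[4,3] (faults so far: 6)
  LRU total faults: 6
--- Optimal ---
  step 0: ref 3 -> FAULT, frames=[3,-] (faults so far: 1)
  step 1: ref 4 -> FAULT, frames=[3,4] (faults so far: 2)
  step 2: ref 3 -> HIT, frames=[3,4] (faults so far: 2)
  step 3: ref 2 -> FAULT, evict 3, frames=[2,4] (faults so far: 3)
  step 4: ref 4 -> HIT, frames=[2,4] (faults so far: 3)
  step 5: ref 4 -> HIT, frames=[2,4] (faults so far: 3)
  step 6: ref 4 -> HIT, frames=[2,4] (faults so far: 3)
  step 7: ref 4 -> HIT, frames=[2,4] (faults so far: 3)
  step 8: ref 1 -> FAULT, evict 2, frames=[1,4] (faults so far: 4)
  step 9: ref 4 -> HIT, frames=[1,4] (faults so far: 4)
  step 10: ref 4 -> HIT, frames=[1,4] (faults so far: 4)
  step 11: ref 3 -> FAULT, evict 1, frames=[3,4] (faults so far: 5)
  Optimal total faults: 5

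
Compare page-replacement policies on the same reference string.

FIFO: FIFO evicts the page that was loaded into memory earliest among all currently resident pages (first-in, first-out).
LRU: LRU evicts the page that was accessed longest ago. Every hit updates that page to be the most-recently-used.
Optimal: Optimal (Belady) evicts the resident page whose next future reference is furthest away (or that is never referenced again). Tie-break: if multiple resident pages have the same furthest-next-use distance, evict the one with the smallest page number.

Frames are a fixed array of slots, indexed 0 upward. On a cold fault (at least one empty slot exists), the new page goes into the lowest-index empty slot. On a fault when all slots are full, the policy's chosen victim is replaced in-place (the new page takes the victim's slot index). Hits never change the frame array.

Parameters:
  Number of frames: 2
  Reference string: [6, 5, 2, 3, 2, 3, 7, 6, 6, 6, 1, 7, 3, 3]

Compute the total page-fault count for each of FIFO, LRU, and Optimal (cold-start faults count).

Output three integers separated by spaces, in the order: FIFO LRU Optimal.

Answer: 9 9 8

Derivation:
--- FIFO ---
  step 0: ref 6 -> FAULT, frames=[6,-] (faults so far: 1)
  step 1: ref 5 -> FAULT, frames=[6,5] (faults so far: 2)
  step 2: ref 2 -> FAULT, evict 6, frames=[2,5] (faults so far: 3)
  step 3: ref 3 -> FAULT, evict 5, frames=[2,3] (faults so far: 4)
  step 4: ref 2 -> HIT, frames=[2,3] (faults so far: 4)
  step 5: ref 3 -> HIT, frames=[2,3] (faults so far: 4)
  step 6: ref 7 -> FAULT, evict 2, frames=[7,3] (faults so far: 5)
  step 7: ref 6 -> FAULT, evict 3, frames=[7,6] (faults so far: 6)
  step 8: ref 6 -> HIT, frames=[7,6] (faults so far: 6)
  step 9: ref 6 -> HIT, frames=[7,6] (faults so far: 6)
  step 10: ref 1 -> FAULT, evict 7, frames=[1,6] (faults so far: 7)
  step 11: ref 7 -> FAULT, evict 6, frames=[1,7] (faults so far: 8)
  step 12: ref 3 -> FAULT, evict 1, frames=[3,7] (faults so far: 9)
  step 13: ref 3 -> HIT, frames=[3,7] (faults so far: 9)
  FIFO total faults: 9
--- LRU ---
  step 0: ref 6 -> FAULT, frames=[6,-] (faults so far: 1)
  step 1: ref 5 -> FAULT, frames=[6,5] (faults so far: 2)
  step 2: ref 2 -> FAULT, evict 6, frames=[2,5] (faults so far: 3)
  step 3: ref 3 -> FAULT, evict 5, frames=[2,3] (faults so far: 4)
  step 4: ref 2 -> HIT, frames=[2,3] (faults so far: 4)
  step 5: ref 3 -> HIT, frames=[2,3] (faults so far: 4)
  step 6: ref 7 -> FAULT, evict 2, frames=[7,3] (faults so far: 5)
  step 7: ref 6 -> FAULT, evict 3, frames=[7,6] (faults so far: 6)
  step 8: ref 6 -> HIT, frames=[7,6] (faults so far: 6)
  step 9: ref 6 -> HIT, frames=[7,6] (faults so far: 6)
  step 10: ref 1 -> FAULT, evict 7, frames=[1,6] (faults so far: 7)
  step 11: ref 7 -> FAULT, evict 6, frames=[1,7] (faults so far: 8)
  step 12: ref 3 -> FAULT, evict 1, frames=[3,7] (faults so far: 9)
  step 13: ref 3 -> HIT, frames=[3,7] (faults so far: 9)
  LRU total faults: 9
--- Optimal ---
  step 0: ref 6 -> FAULT, frames=[6,-] (faults so far: 1)
  step 1: ref 5 -> FAULT, frames=[6,5] (faults so far: 2)
  step 2: ref 2 -> FAULT, evict 5, frames=[6,2] (faults so far: 3)
  step 3: ref 3 -> FAULT, evict 6, frames=[3,2] (faults so far: 4)
  step 4: ref 2 -> HIT, frames=[3,2] (faults so far: 4)
  step 5: ref 3 -> HIT, frames=[3,2] (faults so far: 4)
  step 6: ref 7 -> FAULT, evict 2, frames=[3,7] (faults so far: 5)
  step 7: ref 6 -> FAULT, evict 3, frames=[6,7] (faults so far: 6)
  step 8: ref 6 -> HIT, frames=[6,7] (faults so far: 6)
  step 9: ref 6 -> HIT, frames=[6,7] (faults so far: 6)
  step 10: ref 1 -> FAULT, evict 6, frames=[1,7] (faults so far: 7)
  step 11: ref 7 -> HIT, frames=[1,7] (faults so far: 7)
  step 12: ref 3 -> FAULT, evict 1, frames=[3,7] (faults so far: 8)
  step 13: ref 3 -> HIT, frames=[3,7] (faults so far: 8)
  Optimal total faults: 8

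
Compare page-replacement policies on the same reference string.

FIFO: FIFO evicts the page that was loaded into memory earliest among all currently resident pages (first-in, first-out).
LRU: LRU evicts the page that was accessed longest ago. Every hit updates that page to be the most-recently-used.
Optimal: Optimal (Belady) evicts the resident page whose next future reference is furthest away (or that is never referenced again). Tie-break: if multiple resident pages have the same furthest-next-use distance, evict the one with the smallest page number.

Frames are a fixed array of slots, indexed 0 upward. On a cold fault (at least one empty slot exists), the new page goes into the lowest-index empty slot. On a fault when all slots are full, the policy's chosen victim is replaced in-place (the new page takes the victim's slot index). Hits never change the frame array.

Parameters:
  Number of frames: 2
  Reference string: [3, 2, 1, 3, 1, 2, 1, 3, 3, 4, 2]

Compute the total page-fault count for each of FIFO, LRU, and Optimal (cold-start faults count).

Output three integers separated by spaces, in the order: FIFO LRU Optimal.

Answer: 9 8 6

Derivation:
--- FIFO ---
  step 0: ref 3 -> FAULT, frames=[3,-] (faults so far: 1)
  step 1: ref 2 -> FAULT, frames=[3,2] (faults so far: 2)
  step 2: ref 1 -> FAULT, evict 3, frames=[1,2] (faults so far: 3)
  step 3: ref 3 -> FAULT, evict 2, frames=[1,3] (faults so far: 4)
  step 4: ref 1 -> HIT, frames=[1,3] (faults so far: 4)
  step 5: ref 2 -> FAULT, evict 1, frames=[2,3] (faults so far: 5)
  step 6: ref 1 -> FAULT, evict 3, frames=[2,1] (faults so far: 6)
  step 7: ref 3 -> FAULT, evict 2, frames=[3,1] (faults so far: 7)
  step 8: ref 3 -> HIT, frames=[3,1] (faults so far: 7)
  step 9: ref 4 -> FAULT, evict 1, frames=[3,4] (faults so far: 8)
  step 10: ref 2 -> FAULT, evict 3, frames=[2,4] (faults so far: 9)
  FIFO total faults: 9
--- LRU ---
  step 0: ref 3 -> FAULT, frames=[3,-] (faults so far: 1)
  step 1: ref 2 -> FAULT, frames=[3,2] (faults so far: 2)
  step 2: ref 1 -> FAULT, evict 3, frames=[1,2] (faults so far: 3)
  step 3: ref 3 -> FAULT, evict 2, frames=[1,3] (faults so far: 4)
  step 4: ref 1 -> HIT, frames=[1,3] (faults so far: 4)
  step 5: ref 2 -> FAULT, evict 3, frames=[1,2] (faults so far: 5)
  step 6: ref 1 -> HIT, frames=[1,2] (faults so far: 5)
  step 7: ref 3 -> FAULT, evict 2, frames=[1,3] (faults so far: 6)
  step 8: ref 3 -> HIT, frames=[1,3] (faults so far: 6)
  step 9: ref 4 -> FAULT, evict 1, frames=[4,3] (faults so far: 7)
  step 10: ref 2 -> FAULT, evict 3, frames=[4,2] (faults so far: 8)
  LRU total faults: 8
--- Optimal ---
  step 0: ref 3 -> FAULT, frames=[3,-] (faults so far: 1)
  step 1: ref 2 -> FAULT, frames=[3,2] (faults so far: 2)
  step 2: ref 1 -> FAULT, evict 2, frames=[3,1] (faults so far: 3)
  step 3: ref 3 -> HIT, frames=[3,1] (faults so far: 3)
  step 4: ref 1 -> HIT, frames=[3,1] (faults so far: 3)
  step 5: ref 2 -> FAULT, evict 3, frames=[2,1] (faults so far: 4)
  step 6: ref 1 -> HIT, frames=[2,1] (faults so far: 4)
  step 7: ref 3 -> FAULT, evict 1, frames=[2,3] (faults so far: 5)
  step 8: ref 3 -> HIT, frames=[2,3] (faults so far: 5)
  step 9: ref 4 -> FAULT, evict 3, frames=[2,4] (faults so far: 6)
  step 10: ref 2 -> HIT, frames=[2,4] (faults so far: 6)
  Optimal total faults: 6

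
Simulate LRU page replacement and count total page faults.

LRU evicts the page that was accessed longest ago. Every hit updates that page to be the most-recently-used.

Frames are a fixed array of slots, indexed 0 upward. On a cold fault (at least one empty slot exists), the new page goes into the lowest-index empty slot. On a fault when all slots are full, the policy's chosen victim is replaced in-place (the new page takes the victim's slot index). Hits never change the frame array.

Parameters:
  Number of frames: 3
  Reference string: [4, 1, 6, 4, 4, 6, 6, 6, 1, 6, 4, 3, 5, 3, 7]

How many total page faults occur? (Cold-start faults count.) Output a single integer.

Step 0: ref 4 → FAULT, frames=[4,-,-]
Step 1: ref 1 → FAULT, frames=[4,1,-]
Step 2: ref 6 → FAULT, frames=[4,1,6]
Step 3: ref 4 → HIT, frames=[4,1,6]
Step 4: ref 4 → HIT, frames=[4,1,6]
Step 5: ref 6 → HIT, frames=[4,1,6]
Step 6: ref 6 → HIT, frames=[4,1,6]
Step 7: ref 6 → HIT, frames=[4,1,6]
Step 8: ref 1 → HIT, frames=[4,1,6]
Step 9: ref 6 → HIT, frames=[4,1,6]
Step 10: ref 4 → HIT, frames=[4,1,6]
Step 11: ref 3 → FAULT (evict 1), frames=[4,3,6]
Step 12: ref 5 → FAULT (evict 6), frames=[4,3,5]
Step 13: ref 3 → HIT, frames=[4,3,5]
Step 14: ref 7 → FAULT (evict 4), frames=[7,3,5]
Total faults: 6

Answer: 6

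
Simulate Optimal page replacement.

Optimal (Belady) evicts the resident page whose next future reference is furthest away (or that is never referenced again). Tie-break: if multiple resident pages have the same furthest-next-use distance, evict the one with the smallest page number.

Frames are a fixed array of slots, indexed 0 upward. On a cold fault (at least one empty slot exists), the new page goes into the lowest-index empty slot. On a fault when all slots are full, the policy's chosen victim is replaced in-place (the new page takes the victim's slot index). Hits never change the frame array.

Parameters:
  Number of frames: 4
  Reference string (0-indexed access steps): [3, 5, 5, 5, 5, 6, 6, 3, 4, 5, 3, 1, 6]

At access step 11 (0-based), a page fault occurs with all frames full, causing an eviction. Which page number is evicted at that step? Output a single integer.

Answer: 3

Derivation:
Step 0: ref 3 -> FAULT, frames=[3,-,-,-]
Step 1: ref 5 -> FAULT, frames=[3,5,-,-]
Step 2: ref 5 -> HIT, frames=[3,5,-,-]
Step 3: ref 5 -> HIT, frames=[3,5,-,-]
Step 4: ref 5 -> HIT, frames=[3,5,-,-]
Step 5: ref 6 -> FAULT, frames=[3,5,6,-]
Step 6: ref 6 -> HIT, frames=[3,5,6,-]
Step 7: ref 3 -> HIT, frames=[3,5,6,-]
Step 8: ref 4 -> FAULT, frames=[3,5,6,4]
Step 9: ref 5 -> HIT, frames=[3,5,6,4]
Step 10: ref 3 -> HIT, frames=[3,5,6,4]
Step 11: ref 1 -> FAULT, evict 3, frames=[1,5,6,4]
At step 11: evicted page 3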